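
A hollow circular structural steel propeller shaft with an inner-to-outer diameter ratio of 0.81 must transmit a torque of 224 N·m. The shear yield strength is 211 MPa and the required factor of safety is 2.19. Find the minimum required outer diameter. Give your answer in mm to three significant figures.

τ_allow = 211/2.19 = 96.35 MPa.
For a hollow shaft τ = 16T/[πd_o³(1−k⁴)] with k = 0.81, so 1−k⁴ = 0.5695.
d_o³ = 16T/[π τ_allow (1−k⁴)] = 16×224000/(π×96.35×0.5695) = 20790 mm³.
d_o = 27.50 mm.

d_o = 27.5 mm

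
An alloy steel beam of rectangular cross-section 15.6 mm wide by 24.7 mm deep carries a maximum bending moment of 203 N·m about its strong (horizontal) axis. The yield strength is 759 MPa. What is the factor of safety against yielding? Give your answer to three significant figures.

Section modulus S = bh²/6 = 15.6×24.7²/6 = 1586 mm³.
σ = M/S = 203000/1586 = 128.0 MPa.
n = 759/128.0 = 5.931.

n = 5.93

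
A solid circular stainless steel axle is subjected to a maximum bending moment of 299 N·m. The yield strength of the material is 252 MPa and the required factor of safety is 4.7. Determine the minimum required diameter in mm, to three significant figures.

d = 38.4 mm

σ_allow = 252/4.7 = 53.62 MPa.
For a solid circular section σ = 32M/(πd³), so d³ = 32M/(π σ_allow) = 32×299000/(π×53.62) = 56800 mm³.
d = 38.44 mm.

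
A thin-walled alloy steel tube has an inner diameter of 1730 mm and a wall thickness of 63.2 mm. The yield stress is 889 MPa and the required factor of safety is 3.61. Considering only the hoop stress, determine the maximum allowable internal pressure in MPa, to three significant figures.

σ_allow = 889/3.61 = 246.3 MPa.
σ_h = pD/(2t) → p_allow = 2σ_allow t/D = 2×246.3×63.2/1730 = 17.99 MPa.

p_allow = 18.0 MPa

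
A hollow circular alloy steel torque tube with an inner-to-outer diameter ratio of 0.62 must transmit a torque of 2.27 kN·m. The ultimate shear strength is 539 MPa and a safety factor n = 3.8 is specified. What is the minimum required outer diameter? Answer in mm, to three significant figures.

d_o = 45.7 mm

τ_allow = 539/3.8 = 141.8 MPa.
For a hollow shaft τ = 16T/[πd_o³(1−k⁴)] with k = 0.62, so 1−k⁴ = 0.8522.
d_o³ = 16T/[π τ_allow (1−k⁴)] = 16×2270000/(π×141.8×0.8522) = 95640 mm³.
d_o = 45.73 mm.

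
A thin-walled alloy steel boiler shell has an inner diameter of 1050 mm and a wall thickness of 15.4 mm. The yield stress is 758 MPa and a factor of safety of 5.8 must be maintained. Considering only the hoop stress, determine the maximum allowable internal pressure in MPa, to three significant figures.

σ_allow = 758/5.8 = 130.7 MPa.
σ_h = pD/(2t) → p_allow = 2σ_allow t/D = 2×130.7×15.4/1050 = 3.834 MPa.

p_allow = 3.83 MPa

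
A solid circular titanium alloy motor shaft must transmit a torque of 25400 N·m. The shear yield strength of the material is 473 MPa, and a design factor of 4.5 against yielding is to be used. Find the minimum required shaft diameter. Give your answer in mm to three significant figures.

d = 107 mm

Allowable shear stress τ_allow = 473/4.5 = 105.1 MPa.
For a solid shaft τ = 16T/(πd³), so d³ = 16T/(π τ_allow) = 16×2.5400×10^7/(π×105.1) = 1.231×10^6 mm³.
d = (1.231×10^6)^(1/3) = 107.2 mm.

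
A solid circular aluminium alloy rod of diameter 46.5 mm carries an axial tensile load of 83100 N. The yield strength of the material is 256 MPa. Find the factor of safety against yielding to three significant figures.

A = πd²/4 = 1698 mm².
σ = F/A = 83100/1698 = 48.93 MPa.
n = 256/48.93 = 5.232.

n = 5.23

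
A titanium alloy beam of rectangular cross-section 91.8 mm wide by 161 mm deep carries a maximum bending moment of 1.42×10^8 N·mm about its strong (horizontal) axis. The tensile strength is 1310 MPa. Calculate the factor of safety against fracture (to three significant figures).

Section modulus S = bh²/6 = 91.8×161²/6 = 396600 mm³.
σ = M/S = 1.4200×10^8/396600 = 358.1 MPa.
n = 1310/358.1 = 3.659.

n = 3.66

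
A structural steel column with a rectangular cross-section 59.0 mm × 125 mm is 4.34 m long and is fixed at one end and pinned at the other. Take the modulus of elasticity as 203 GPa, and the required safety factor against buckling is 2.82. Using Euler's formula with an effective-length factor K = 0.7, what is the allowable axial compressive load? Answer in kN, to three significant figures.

Buckling occurs about the weak axis: I_min = h·b³/12 = 125×59.0³/12 = 2.139×10^6 mm⁴ (b = 59.0 mm is the smaller dimension).
Effective length L_e = KL = 0.7×4.34 m = 3038 mm.
Euler critical load P_cr = π²EI/L_e² = π²×203000×2.139×10^6/3038² = 464400 N.
P_allow = P_cr/n = 464400/2.82 = 164700 N.

P_allow = 165 kN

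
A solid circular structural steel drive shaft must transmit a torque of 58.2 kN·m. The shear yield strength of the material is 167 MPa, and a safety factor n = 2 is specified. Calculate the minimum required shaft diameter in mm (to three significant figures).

Allowable shear stress τ_allow = 167/2 = 83.50 MPa.
For a solid shaft τ = 16T/(πd³), so d³ = 16T/(π τ_allow) = 16×5.8200×10^7/(π×83.50) = 3.550×10^6 mm³.
d = (3.550×10^6)^(1/3) = 152.5 mm.

d = 153 mm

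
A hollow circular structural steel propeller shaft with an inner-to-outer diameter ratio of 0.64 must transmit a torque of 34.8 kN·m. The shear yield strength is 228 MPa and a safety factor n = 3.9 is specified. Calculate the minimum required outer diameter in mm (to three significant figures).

d_o = 154 mm

τ_allow = 228/3.9 = 58.46 MPa.
For a hollow shaft τ = 16T/[πd_o³(1−k⁴)] with k = 0.64, so 1−k⁴ = 0.8322.
d_o³ = 16T/[π τ_allow (1−k⁴)] = 16×3.4800×10^7/(π×58.46×0.8322) = 3.643×10^6 mm³.
d_o = 153.9 mm.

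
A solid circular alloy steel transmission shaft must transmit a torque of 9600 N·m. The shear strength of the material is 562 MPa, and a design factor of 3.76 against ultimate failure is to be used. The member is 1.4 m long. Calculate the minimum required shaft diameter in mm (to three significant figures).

Allowable shear stress τ_allow = 562/3.76 = 149.5 MPa.
For a solid shaft τ = 16T/(πd³), so d³ = 16T/(π τ_allow) = 16×9600000/(π×149.5) = 327100 mm³.
d = (327100)^(1/3) = 68.90 mm.

d = 68.9 mm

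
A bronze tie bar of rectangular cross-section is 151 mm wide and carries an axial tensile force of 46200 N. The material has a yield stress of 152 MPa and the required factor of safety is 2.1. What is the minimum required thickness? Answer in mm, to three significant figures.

t = 4.23 mm

σ_allow = 152/2.1 = 72.38 MPa.
Required area A = F/σ_allow = 46200/72.38 = 638.3 mm².
t = A/w = 638.3/151 = 4.227 mm.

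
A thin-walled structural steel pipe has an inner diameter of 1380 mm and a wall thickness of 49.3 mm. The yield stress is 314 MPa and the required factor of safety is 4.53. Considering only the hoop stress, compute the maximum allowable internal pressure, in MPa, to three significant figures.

σ_allow = 314/4.53 = 69.32 MPa.
σ_h = pD/(2t) → p_allow = 2σ_allow t/D = 2×69.32×49.3/1380 = 4.953 MPa.

p_allow = 4.95 MPa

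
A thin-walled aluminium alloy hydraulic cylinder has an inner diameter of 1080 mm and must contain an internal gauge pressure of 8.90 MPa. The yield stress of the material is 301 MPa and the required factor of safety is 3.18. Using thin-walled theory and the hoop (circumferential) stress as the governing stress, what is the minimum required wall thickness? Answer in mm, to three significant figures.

t = 50.8 mm

σ_allow = 301/3.18 = 94.65 MPa.
Hoop stress σ_h = pD/(2t), so t = pD/(2σ_allow) = 8.90×1080/(2×94.65) = 50.77 mm.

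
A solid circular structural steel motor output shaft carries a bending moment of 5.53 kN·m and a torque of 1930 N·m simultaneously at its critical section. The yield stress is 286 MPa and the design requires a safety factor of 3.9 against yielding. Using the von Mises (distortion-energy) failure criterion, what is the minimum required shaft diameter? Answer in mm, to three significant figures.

d = 92.9 mm

σ_allow = σ_y/n = 286/3.9 = 73.33 MPa.
For a solid shaft σ_b = 32M/(πd³) and τ = 16T/(πd³), so the von Mises stress is σ' = (16/πd³)·√(4M²+3T²).
√(4M²+3T²) = √(4×(5.530×10^6)² + 3×(1.930×10^6)²) = 1.155×10^7 N·mm.
d³ = 16×1.155×10^7/(π×73.33) = 802400 mm³.
d = 92.93 mm.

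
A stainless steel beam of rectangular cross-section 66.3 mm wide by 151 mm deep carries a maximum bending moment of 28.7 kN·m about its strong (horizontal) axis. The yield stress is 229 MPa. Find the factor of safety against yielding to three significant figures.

n = 2.01

Section modulus S = bh²/6 = 66.3×151²/6 = 252000 mm³.
σ = M/S = 2.8700×10^7/252000 = 113.9 MPa.
n = 229/113.9 = 2.010.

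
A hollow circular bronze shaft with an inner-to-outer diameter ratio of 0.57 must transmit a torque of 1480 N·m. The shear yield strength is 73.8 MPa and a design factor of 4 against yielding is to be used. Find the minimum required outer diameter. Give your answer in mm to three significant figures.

d_o = 77.0 mm

τ_allow = 73.8/4 = 18.45 MPa.
For a hollow shaft τ = 16T/[πd_o³(1−k⁴)] with k = 0.57, so 1−k⁴ = 0.8944.
d_o³ = 16T/[π τ_allow (1−k⁴)] = 16×1480000/(π×18.45×0.8944) = 456800 mm³.
d_o = 77.01 mm.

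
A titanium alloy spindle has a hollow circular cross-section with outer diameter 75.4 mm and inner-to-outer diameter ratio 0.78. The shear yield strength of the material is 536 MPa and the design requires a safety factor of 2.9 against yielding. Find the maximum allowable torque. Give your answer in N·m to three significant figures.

T_allow = 9800 N·m

τ_allow = 536/2.9 = 184.8 MPa.
For a hollow shaft T_allow = τ_allow·πd_o³(1−k⁴)/16 with 1−k⁴ = 0.6298, so πd_o³(1−k⁴)/16 = 53010 mm³.
T_allow = 184.8×53010 = 9.798×10^6 N·mm = 9798 N·m.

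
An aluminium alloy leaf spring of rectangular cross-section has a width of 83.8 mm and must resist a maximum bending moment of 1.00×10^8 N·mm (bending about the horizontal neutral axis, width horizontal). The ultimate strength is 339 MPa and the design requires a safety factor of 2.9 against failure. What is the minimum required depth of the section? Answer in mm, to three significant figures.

σ_allow = 339/2.9 = 116.9 MPa.
For a rectangular section σ = 6M/(bh²), so h² = 6M/(b σ_allow) = 6×1.0000×10^8/(83.8×116.9) = 61250 mm².
h = 247.5 mm.

h = 247 mm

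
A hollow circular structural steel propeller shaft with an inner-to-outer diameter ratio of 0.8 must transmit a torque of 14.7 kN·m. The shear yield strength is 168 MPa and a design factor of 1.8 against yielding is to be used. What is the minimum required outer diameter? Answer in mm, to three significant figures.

τ_allow = 168/1.8 = 93.33 MPa.
For a hollow shaft τ = 16T/[πd_o³(1−k⁴)] with k = 0.8, so 1−k⁴ = 0.5904.
d_o³ = 16T/[π τ_allow (1−k⁴)] = 16×1.4700×10^7/(π×93.33×0.5904) = 1.359×10^6 mm³.
d_o = 110.8 mm.

d_o = 111 mm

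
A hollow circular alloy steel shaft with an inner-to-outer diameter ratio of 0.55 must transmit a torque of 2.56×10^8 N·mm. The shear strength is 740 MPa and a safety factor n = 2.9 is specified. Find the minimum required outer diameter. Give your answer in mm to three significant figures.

d_o = 178 mm

τ_allow = 740/2.9 = 255.2 MPa.
For a hollow shaft τ = 16T/[πd_o³(1−k⁴)] with k = 0.55, so 1−k⁴ = 0.9085.
d_o³ = 16T/[π τ_allow (1−k⁴)] = 16×2.5600×10^8/(π×255.2×0.9085) = 5.624×10^6 mm³.
d_o = 177.8 mm.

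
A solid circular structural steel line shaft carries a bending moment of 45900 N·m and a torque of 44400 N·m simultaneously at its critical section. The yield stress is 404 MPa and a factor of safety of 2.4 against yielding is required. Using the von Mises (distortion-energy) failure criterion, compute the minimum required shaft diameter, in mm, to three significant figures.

d = 154 mm

σ_allow = σ_y/n = 404/2.4 = 168.3 MPa.
For a solid shaft σ_b = 32M/(πd³) and τ = 16T/(πd³), so the von Mises stress is σ' = (16/πd³)·√(4M²+3T²).
√(4M²+3T²) = √(4×(4.590×10^7)² + 3×(4.440×10^7)²) = 1.198×10^8 N·mm.
d³ = 16×1.198×10^8/(π×168.3) = 3.623×10^6 mm³.
d = 153.6 mm.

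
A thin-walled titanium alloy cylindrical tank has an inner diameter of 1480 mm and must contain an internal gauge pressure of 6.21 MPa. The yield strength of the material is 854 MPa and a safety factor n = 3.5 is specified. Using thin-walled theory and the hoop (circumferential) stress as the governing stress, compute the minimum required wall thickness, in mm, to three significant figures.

t = 18.8 mm

σ_allow = 854/3.5 = 244.0 MPa.
Hoop stress σ_h = pD/(2t), so t = pD/(2σ_allow) = 6.21×1480/(2×244.0) = 18.83 mm.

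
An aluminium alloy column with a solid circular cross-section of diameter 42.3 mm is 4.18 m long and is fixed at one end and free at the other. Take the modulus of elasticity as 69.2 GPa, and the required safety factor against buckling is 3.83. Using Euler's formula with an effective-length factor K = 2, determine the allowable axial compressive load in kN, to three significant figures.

I = πd⁴/64 = π×42.3⁴/64 = 157200 mm⁴.
Effective length L_e = KL = 2×4.18 m = 8360 mm.
Euler critical load P_cr = π²EI/L_e² = π²×69200×157200/8360² = 1536 N.
P_allow = P_cr/n = 1536/3.83 = 401.0 N.

P_allow = 0.401 kN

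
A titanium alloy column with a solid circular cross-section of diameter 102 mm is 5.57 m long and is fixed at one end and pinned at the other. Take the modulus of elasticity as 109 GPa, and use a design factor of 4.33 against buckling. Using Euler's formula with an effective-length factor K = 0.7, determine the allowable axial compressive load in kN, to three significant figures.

P_allow = 86.8 kN

I = πd⁴/64 = π×102⁴/64 = 5.313×10^6 mm⁴.
Effective length L_e = KL = 0.7×5.57 m = 3899 mm.
Euler critical load P_cr = π²EI/L_e² = π²×109000×5.313×10^6/3899² = 376000 N.
P_allow = P_cr/n = 376000/4.33 = 86840 N.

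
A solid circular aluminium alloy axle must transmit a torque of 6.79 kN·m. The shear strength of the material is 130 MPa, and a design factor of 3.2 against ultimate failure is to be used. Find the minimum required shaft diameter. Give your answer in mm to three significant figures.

d = 94.8 mm

Allowable shear stress τ_allow = 130/3.2 = 40.62 MPa.
For a solid shaft τ = 16T/(πd³), so d³ = 16T/(π τ_allow) = 16×6790000/(π×40.62) = 851200 mm³.
d = (851200)^(1/3) = 94.77 mm.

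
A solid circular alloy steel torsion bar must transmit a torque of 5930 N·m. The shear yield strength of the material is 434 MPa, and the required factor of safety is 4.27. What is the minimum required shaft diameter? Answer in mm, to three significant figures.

Allowable shear stress τ_allow = 434/4.27 = 101.6 MPa.
For a solid shaft τ = 16T/(πd³), so d³ = 16T/(π τ_allow) = 16×5930000/(π×101.6) = 297100 mm³.
d = (297100)^(1/3) = 66.73 mm.

d = 66.7 mm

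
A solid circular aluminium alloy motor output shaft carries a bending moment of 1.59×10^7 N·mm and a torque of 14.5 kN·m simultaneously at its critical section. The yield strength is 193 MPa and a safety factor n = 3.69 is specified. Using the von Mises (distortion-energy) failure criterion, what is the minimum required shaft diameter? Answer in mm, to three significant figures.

d = 158 mm

σ_allow = σ_y/n = 193/3.69 = 52.30 MPa.
For a solid shaft σ_b = 32M/(πd³) and τ = 16T/(πd³), so the von Mises stress is σ' = (16/πd³)·√(4M²+3T²).
√(4M²+3T²) = √(4×(1.590×10^7)² + 3×(1.450×10^7)²) = 4.052×10^7 N·mm.
d³ = 16×4.052×10^7/(π×52.30) = 3.946×10^6 mm³.
d = 158.0 mm.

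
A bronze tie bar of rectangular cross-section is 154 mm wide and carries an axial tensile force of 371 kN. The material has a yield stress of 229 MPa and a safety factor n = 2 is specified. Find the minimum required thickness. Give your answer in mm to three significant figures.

t = 21.0 mm

σ_allow = 229/2 = 114.5 MPa.
Required area A = F/σ_allow = 371000/114.5 = 3240 mm².
t = A/w = 3240/154 = 21.04 mm.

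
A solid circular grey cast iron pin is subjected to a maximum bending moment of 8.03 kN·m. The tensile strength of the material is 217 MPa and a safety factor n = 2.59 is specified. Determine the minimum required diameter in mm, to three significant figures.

σ_allow = 217/2.59 = 83.78 MPa.
For a solid circular section σ = 32M/(πd³), so d³ = 32M/(π σ_allow) = 32×8030000/(π×83.78) = 976200 mm³.
d = 99.20 mm.

d = 99.2 mm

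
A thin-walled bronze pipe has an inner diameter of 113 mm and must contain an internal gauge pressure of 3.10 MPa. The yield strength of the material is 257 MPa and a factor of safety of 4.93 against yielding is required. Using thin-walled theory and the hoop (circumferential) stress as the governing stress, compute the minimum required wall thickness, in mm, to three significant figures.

σ_allow = 257/4.93 = 52.13 MPa.
Hoop stress σ_h = pD/(2t), so t = pD/(2σ_allow) = 3.10×113/(2×52.13) = 3.360 mm.

t = 3.36 mm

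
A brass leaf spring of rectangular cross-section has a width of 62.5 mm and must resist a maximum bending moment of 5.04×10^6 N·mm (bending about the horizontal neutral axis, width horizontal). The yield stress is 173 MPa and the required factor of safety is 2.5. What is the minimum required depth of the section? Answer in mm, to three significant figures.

h = 83.6 mm

σ_allow = 173/2.5 = 69.20 MPa.
For a rectangular section σ = 6M/(bh²), so h² = 6M/(b σ_allow) = 6×5040000/(62.5×69.20) = 6992 mm².
h = 83.62 mm.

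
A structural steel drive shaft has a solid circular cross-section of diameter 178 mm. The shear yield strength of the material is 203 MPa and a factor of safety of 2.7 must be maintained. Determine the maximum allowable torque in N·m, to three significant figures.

T_allow = 83300 N·m

τ_allow = 203/2.7 = 75.19 MPa.
For a solid shaft T_allow = τ_allow·πd³/16; πd³/16 = π×178³/16 = 1.107×10^6 mm³.
T_allow = 75.19×1.107×10^6 = 8.326×10^7 N·mm = 83260 N·m.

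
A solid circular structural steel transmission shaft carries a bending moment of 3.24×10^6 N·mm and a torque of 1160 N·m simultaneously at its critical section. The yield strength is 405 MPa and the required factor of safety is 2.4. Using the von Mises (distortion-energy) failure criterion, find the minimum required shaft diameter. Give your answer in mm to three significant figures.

d = 58.9 mm

σ_allow = σ_y/n = 405/2.4 = 168.8 MPa.
For a solid shaft σ_b = 32M/(πd³) and τ = 16T/(πd³), so the von Mises stress is σ' = (16/πd³)·√(4M²+3T²).
√(4M²+3T²) = √(4×(3.240×10^6)² + 3×(1.160×10^6)²) = 6.784×10^6 N·mm.
d³ = 16×6.784×10^6/(π×168.8) = 204800 mm³.
d = 58.94 mm.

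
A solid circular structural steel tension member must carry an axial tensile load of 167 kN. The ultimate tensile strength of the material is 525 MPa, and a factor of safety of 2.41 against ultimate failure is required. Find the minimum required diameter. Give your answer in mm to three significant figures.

Allowable stress σ_allow = 525/2.41 = 217.8 MPa.
Required area A = F/σ_allow = 167000/217.8 = 766.6 mm².
A = πd²/4 → d = √(4A/π) = 31.24 mm.

d = 31.2 mm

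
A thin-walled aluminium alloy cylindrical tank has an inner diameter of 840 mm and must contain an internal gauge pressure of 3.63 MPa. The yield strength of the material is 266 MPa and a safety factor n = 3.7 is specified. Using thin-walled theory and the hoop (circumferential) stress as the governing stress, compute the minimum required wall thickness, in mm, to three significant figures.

t = 21.2 mm

σ_allow = 266/3.7 = 71.89 MPa.
Hoop stress σ_h = pD/(2t), so t = pD/(2σ_allow) = 3.63×840/(2×71.89) = 21.21 mm.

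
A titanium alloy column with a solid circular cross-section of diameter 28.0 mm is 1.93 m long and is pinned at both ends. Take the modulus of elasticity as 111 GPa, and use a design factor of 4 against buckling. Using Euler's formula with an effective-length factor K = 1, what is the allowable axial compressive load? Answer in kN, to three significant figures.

I = πd⁴/64 = π×28.0⁴/64 = 30170 mm⁴.
Effective length L_e = KL = 1×1.93 m = 1930 mm.
Euler critical load P_cr = π²EI/L_e² = π²×111000×30170/1930² = 8874 N.
P_allow = P_cr/n = 8874/4 = 2218 N.

P_allow = 2.22 kN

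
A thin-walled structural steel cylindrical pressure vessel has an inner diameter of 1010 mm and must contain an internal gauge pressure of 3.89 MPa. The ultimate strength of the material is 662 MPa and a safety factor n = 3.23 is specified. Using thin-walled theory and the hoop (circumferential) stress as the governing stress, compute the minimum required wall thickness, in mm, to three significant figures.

t = 9.58 mm

σ_allow = 662/3.23 = 205.0 MPa.
Hoop stress σ_h = pD/(2t), so t = pD/(2σ_allow) = 3.89×1010/(2×205.0) = 9.585 mm.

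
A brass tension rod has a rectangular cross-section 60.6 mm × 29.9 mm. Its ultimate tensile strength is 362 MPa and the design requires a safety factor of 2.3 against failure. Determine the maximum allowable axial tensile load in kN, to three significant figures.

σ_allow = 362/2.3 = 157.4 MPa.
A = 60.6×29.9 = 1812 mm².
F_allow = σ_allow × A = 157.4×1812 = 285200 N.

F_allow = 285 kN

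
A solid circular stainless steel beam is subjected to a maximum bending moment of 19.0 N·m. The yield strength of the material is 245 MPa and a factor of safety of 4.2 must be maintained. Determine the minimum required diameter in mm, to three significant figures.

d = 14.9 mm

σ_allow = 245/4.2 = 58.33 MPa.
For a solid circular section σ = 32M/(πd³), so d³ = 32M/(π σ_allow) = 32×19000/(π×58.33) = 3318 mm³.
d = 14.91 mm.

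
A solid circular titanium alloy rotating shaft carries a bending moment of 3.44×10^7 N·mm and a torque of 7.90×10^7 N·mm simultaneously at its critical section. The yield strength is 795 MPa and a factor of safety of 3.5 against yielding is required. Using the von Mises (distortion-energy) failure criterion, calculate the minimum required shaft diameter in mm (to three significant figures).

σ_allow = σ_y/n = 795/3.5 = 227.1 MPa.
For a solid shaft σ_b = 32M/(πd³) and τ = 16T/(πd³), so the von Mises stress is σ' = (16/πd³)·√(4M²+3T²).
√(4M²+3T²) = √(4×(3.440×10^7)² + 3×(7.900×10^7)²) = 1.532×10^8 N·mm.
d³ = 16×1.532×10^8/(π×227.1) = 3.434×10^6 mm³.
d = 150.9 mm.

d = 151 mm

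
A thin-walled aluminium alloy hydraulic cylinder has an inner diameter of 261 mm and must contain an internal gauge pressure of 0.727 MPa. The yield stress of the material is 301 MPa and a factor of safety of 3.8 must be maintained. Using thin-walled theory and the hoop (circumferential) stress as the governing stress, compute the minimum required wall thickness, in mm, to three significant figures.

t = 1.20 mm

σ_allow = 301/3.8 = 79.21 MPa.
Hoop stress σ_h = pD/(2t), so t = pD/(2σ_allow) = 0.727×261/(2×79.21) = 1.198 mm.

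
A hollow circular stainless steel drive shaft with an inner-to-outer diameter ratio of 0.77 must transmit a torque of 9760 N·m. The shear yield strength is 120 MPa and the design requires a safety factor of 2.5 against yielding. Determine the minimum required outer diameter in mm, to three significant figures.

d_o = 117 mm

τ_allow = 120/2.5 = 48.00 MPa.
For a hollow shaft τ = 16T/[πd_o³(1−k⁴)] with k = 0.77, so 1−k⁴ = 0.6485.
d_o³ = 16T/[π τ_allow (1−k⁴)] = 16×9760000/(π×48.00×0.6485) = 1.597×10^6 mm³.
d_o = 116.9 mm.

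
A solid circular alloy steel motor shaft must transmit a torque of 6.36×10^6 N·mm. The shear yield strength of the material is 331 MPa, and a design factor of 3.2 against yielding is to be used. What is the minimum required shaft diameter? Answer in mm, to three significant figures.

d = 67.9 mm

Allowable shear stress τ_allow = 331/3.2 = 103.4 MPa.
For a solid shaft τ = 16T/(πd³), so d³ = 16T/(π τ_allow) = 16×6360000/(π×103.4) = 313100 mm³.
d = (313100)^(1/3) = 67.91 mm.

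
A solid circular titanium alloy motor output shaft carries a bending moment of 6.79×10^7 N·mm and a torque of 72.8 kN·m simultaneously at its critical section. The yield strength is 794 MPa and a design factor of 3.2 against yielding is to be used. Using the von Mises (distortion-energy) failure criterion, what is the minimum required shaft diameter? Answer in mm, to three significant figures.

d = 156 mm

σ_allow = σ_y/n = 794/3.2 = 248.1 MPa.
For a solid shaft σ_b = 32M/(πd³) and τ = 16T/(πd³), so the von Mises stress is σ' = (16/πd³)·√(4M²+3T²).
√(4M²+3T²) = √(4×(6.790×10^7)² + 3×(7.280×10^7)²) = 1.853×10^8 N·mm.
d³ = 16×1.853×10^8/(π×248.1) = 3.804×10^6 mm³.
d = 156.1 mm.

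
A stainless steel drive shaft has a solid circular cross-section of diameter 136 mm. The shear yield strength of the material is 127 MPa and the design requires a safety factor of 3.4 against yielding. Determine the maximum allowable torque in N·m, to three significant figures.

τ_allow = 127/3.4 = 37.35 MPa.
For a solid shaft T_allow = τ_allow·πd³/16; πd³/16 = π×136³/16 = 493900 mm³.
T_allow = 37.35×493900 = 1.845×10^7 N·mm = 18450 N·m.

T_allow = 18400 N·m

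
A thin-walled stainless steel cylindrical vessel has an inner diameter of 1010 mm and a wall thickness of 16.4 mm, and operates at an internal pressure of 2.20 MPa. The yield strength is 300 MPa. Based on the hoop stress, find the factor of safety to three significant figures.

σ_h = pD/(2t) = 2.20×1010/(2×16.4) = 67.74 MPa.
n = 300/67.74 = 4.428.

n = 4.43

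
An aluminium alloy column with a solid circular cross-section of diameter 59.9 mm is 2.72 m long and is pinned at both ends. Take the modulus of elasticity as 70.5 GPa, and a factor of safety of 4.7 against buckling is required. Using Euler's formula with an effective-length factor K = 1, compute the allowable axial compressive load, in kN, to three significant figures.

P_allow = 12.6 kN

I = πd⁴/64 = π×59.9⁴/64 = 631900 mm⁴.
Effective length L_e = KL = 1×2.72 m = 2720 mm.
Euler critical load P_cr = π²EI/L_e² = π²×70500×631900/2720² = 59430 N.
P_allow = P_cr/n = 59430/4.7 = 12650 N.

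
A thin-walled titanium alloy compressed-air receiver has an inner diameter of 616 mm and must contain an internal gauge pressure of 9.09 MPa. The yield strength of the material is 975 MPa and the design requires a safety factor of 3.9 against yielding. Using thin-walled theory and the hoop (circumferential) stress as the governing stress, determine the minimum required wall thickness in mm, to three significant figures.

σ_allow = 975/3.9 = 250.0 MPa.
Hoop stress σ_h = pD/(2t), so t = pD/(2σ_allow) = 9.09×616/(2×250.0) = 11.20 mm.

t = 11.2 mm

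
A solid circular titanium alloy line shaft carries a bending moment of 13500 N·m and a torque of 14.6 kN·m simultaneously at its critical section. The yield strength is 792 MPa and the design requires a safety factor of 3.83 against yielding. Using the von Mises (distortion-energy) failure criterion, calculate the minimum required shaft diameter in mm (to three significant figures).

σ_allow = σ_y/n = 792/3.83 = 206.8 MPa.
For a solid shaft σ_b = 32M/(πd³) and τ = 16T/(πd³), so the von Mises stress is σ' = (16/πd³)·√(4M²+3T²).
√(4M²+3T²) = √(4×(1.350×10^7)² + 3×(1.460×10^7)²) = 3.699×10^7 N·mm.
d³ = 16×3.699×10^7/(π×206.8) = 911100 mm³.
d = 96.94 mm.

d = 96.9 mm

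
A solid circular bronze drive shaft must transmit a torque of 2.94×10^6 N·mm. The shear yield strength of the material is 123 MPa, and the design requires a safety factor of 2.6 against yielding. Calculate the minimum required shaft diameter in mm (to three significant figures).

d = 68.1 mm

Allowable shear stress τ_allow = 123/2.6 = 47.31 MPa.
For a solid shaft τ = 16T/(πd³), so d³ = 16T/(π τ_allow) = 16×2940000/(π×47.31) = 316500 mm³.
d = (316500)^(1/3) = 68.15 mm.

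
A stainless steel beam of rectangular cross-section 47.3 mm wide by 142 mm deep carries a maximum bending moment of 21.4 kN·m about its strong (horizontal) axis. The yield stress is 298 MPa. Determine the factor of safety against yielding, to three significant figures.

n = 2.21

Section modulus S = bh²/6 = 47.3×142²/6 = 159000 mm³.
σ = M/S = 2.1400×10^7/159000 = 134.6 MPa.
n = 298/134.6 = 2.214.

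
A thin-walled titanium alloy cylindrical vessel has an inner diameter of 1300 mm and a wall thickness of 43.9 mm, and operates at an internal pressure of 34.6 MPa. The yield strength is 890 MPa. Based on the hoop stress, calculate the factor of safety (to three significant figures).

σ_h = pD/(2t) = 34.6×1300/(2×43.9) = 512.3 MPa.
n = 890/512.3 = 1.737.

n = 1.74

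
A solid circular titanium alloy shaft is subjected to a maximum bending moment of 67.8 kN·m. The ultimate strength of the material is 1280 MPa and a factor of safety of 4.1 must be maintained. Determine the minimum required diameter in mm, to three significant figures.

d = 130 mm

σ_allow = 1280/4.1 = 312.2 MPa.
For a solid circular section σ = 32M/(πd³), so d³ = 32M/(π σ_allow) = 32×6.7800×10^7/(π×312.2) = 2.212×10^6 mm³.
d = 130.3 mm.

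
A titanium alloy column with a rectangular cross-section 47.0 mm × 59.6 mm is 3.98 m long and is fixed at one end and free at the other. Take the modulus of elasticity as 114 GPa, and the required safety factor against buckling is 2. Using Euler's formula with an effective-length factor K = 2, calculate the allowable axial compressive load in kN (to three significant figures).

P_allow = 4.58 kN

Buckling occurs about the weak axis: I_min = h·b³/12 = 59.6×47.0³/12 = 515700 mm⁴ (b = 47.0 mm is the smaller dimension).
Effective length L_e = KL = 2×3.98 m = 7960 mm.
Euler critical load P_cr = π²EI/L_e² = π²×114000×515700/7960² = 9157 N.
P_allow = P_cr/n = 9157/2 = 4578 N.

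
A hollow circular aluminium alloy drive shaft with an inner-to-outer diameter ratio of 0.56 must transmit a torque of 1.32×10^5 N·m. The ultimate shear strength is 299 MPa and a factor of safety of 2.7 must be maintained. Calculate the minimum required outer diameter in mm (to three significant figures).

d_o = 189 mm

τ_allow = 299/2.7 = 110.7 MPa.
For a hollow shaft τ = 16T/[πd_o³(1−k⁴)] with k = 0.56, so 1−k⁴ = 0.9017.
d_o³ = 16T/[π τ_allow (1−k⁴)] = 16×1.3200×10^8/(π×110.7×0.9017) = 6.733×10^6 mm³.
d_o = 188.8 mm.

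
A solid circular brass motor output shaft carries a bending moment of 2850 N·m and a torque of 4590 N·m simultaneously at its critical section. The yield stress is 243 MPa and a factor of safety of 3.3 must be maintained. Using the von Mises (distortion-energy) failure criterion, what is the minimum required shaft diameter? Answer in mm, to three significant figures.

d = 87.8 mm

σ_allow = σ_y/n = 243/3.3 = 73.64 MPa.
For a solid shaft σ_b = 32M/(πd³) and τ = 16T/(πd³), so the von Mises stress is σ' = (16/πd³)·√(4M²+3T²).
√(4M²+3T²) = √(4×(2.850×10^6)² + 3×(4.590×10^6)²) = 9.782×10^6 N·mm.
d³ = 16×9.782×10^6/(π×73.64) = 676600 mm³.
d = 87.79 mm.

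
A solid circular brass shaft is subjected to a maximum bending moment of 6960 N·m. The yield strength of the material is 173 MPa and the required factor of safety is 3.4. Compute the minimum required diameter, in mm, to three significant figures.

σ_allow = 173/3.4 = 50.88 MPa.
For a solid circular section σ = 32M/(πd³), so d³ = 32M/(π σ_allow) = 32×6960000/(π×50.88) = 1.393×10^6 mm³.
d = 111.7 mm.

d = 112 mm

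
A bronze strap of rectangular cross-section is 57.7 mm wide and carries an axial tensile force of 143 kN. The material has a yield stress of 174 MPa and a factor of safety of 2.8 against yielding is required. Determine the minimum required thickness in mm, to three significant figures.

σ_allow = 174/2.8 = 62.14 MPa.
Required area A = F/σ_allow = 143000/62.14 = 2301 mm².
t = A/w = 2301/57.7 = 39.88 mm.

t = 39.9 mm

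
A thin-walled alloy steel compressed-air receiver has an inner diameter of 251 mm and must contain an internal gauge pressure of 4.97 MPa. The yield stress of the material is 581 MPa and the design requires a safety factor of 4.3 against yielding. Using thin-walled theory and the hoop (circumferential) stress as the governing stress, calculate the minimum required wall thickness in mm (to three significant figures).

σ_allow = 581/4.3 = 135.1 MPa.
Hoop stress σ_h = pD/(2t), so t = pD/(2σ_allow) = 4.97×251/(2×135.1) = 4.616 mm.

t = 4.62 mm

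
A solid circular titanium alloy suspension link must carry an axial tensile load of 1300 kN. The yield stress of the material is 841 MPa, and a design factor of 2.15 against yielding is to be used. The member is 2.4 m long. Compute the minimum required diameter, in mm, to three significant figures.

Allowable stress σ_allow = 841/2.15 = 391.2 MPa.
Required area A = F/σ_allow = 1300000/391.2 = 3323 mm².
A = πd²/4 → d = √(4A/π) = 65.05 mm.

d = 65.1 mm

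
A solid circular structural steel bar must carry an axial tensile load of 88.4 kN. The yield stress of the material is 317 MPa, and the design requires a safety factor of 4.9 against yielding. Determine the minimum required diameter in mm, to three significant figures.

Allowable stress σ_allow = 317/4.9 = 64.69 MPa.
Required area A = F/σ_allow = 88400/64.69 = 1366 mm².
A = πd²/4 → d = √(4A/π) = 41.71 mm.

d = 41.7 mm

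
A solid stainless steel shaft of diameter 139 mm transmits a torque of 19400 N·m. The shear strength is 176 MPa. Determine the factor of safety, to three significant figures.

τ = 16T/(πd³) = 16×1.9400×10^7/(π×139³) = 36.79 MPa.
n = τ_limit/τ = 176/36.79 = 4.784.

n = 4.78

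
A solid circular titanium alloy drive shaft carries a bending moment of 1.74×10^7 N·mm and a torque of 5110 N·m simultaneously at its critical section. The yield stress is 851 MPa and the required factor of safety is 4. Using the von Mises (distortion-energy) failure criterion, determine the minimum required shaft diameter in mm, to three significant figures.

σ_allow = σ_y/n = 851/4 = 212.8 MPa.
For a solid shaft σ_b = 32M/(πd³) and τ = 16T/(πd³), so the von Mises stress is σ' = (16/πd³)·√(4M²+3T²).
√(4M²+3T²) = √(4×(1.740×10^7)² + 3×(5.110×10^6)²) = 3.591×10^7 N·mm.
d³ = 16×3.591×10^7/(π×212.8) = 859600 mm³.
d = 95.08 mm.

d = 95.1 mm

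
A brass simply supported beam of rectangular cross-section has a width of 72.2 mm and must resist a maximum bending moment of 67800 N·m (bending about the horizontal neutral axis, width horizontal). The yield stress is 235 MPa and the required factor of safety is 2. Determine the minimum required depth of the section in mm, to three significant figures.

σ_allow = 235/2 = 117.5 MPa.
For a rectangular section σ = 6M/(bh²), so h² = 6M/(b σ_allow) = 6×6.7800×10^7/(72.2×117.5) = 47950 mm².
h = 219.0 mm.

h = 219 mm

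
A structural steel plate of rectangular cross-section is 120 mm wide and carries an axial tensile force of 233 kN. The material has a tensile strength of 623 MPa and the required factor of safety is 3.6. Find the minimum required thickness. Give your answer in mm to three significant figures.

σ_allow = 623/3.6 = 173.1 MPa.
Required area A = F/σ_allow = 233000/173.1 = 1346 mm².
t = A/w = 1346/120 = 11.22 mm.

t = 11.2 mm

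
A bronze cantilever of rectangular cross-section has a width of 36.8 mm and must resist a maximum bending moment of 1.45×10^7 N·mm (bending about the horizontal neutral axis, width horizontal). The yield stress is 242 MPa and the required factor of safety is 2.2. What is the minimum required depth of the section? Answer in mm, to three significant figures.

σ_allow = 242/2.2 = 110.0 MPa.
For a rectangular section σ = 6M/(bh²), so h² = 6M/(b σ_allow) = 6×1.4500×10^7/(36.8×110.0) = 21490 mm².
h = 146.6 mm.

h = 147 mm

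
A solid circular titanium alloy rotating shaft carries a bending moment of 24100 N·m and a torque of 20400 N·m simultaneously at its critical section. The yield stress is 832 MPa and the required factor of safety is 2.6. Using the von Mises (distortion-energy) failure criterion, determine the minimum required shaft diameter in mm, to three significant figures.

σ_allow = σ_y/n = 832/2.6 = 320.0 MPa.
For a solid shaft σ_b = 32M/(πd³) and τ = 16T/(πd³), so the von Mises stress is σ' = (16/πd³)·√(4M²+3T²).
√(4M²+3T²) = √(4×(2.410×10^7)² + 3×(2.040×10^7)²) = 5.976×10^7 N·mm.
d³ = 16×5.976×10^7/(π×320.0) = 951200 mm³.
d = 98.35 mm.

d = 98.3 mm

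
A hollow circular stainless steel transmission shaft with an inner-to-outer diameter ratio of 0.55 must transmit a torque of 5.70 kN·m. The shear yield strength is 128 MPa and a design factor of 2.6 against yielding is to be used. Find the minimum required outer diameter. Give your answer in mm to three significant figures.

τ_allow = 128/2.6 = 49.23 MPa.
For a hollow shaft τ = 16T/[πd_o³(1−k⁴)] with k = 0.55, so 1−k⁴ = 0.9085.
d_o³ = 16T/[π τ_allow (1−k⁴)] = 16×5700000/(π×49.23×0.9085) = 649100 mm³.
d_o = 86.58 mm.

d_o = 86.6 mm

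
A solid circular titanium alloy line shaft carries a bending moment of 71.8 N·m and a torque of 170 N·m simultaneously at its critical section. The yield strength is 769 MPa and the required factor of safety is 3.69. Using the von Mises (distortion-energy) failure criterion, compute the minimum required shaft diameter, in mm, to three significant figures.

σ_allow = σ_y/n = 769/3.69 = 208.4 MPa.
For a solid shaft σ_b = 32M/(πd³) and τ = 16T/(πd³), so the von Mises stress is σ' = (16/πd³)·√(4M²+3T²).
√(4M²+3T²) = √(4×(71800)² + 3×(170000)²) = 327600 N·mm.
d³ = 16×327600/(π×208.4) = 8006 mm³.
d = 20.00 mm.

d = 20.0 mm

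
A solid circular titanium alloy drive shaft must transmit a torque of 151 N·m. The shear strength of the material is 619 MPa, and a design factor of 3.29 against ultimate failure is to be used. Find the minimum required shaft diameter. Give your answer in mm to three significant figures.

Allowable shear stress τ_allow = 619/3.29 = 188.1 MPa.
For a solid shaft τ = 16T/(πd³), so d³ = 16T/(π τ_allow) = 16×151000/(π×188.1) = 4087 mm³.
d = (4087)^(1/3) = 15.99 mm.

d = 16.0 mm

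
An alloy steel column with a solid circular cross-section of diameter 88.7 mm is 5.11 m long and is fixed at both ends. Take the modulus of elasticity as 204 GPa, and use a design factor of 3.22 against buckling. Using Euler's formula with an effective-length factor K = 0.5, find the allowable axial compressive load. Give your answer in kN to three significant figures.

P_allow = 291 kN

I = πd⁴/64 = π×88.7⁴/64 = 3.039×10^6 mm⁴.
Effective length L_e = KL = 0.5×5.11 m = 2555 mm.
Euler critical load P_cr = π²EI/L_e² = π²×204000×3.039×10^6/2555² = 937200 N.
P_allow = P_cr/n = 937200/3.22 = 291000 N.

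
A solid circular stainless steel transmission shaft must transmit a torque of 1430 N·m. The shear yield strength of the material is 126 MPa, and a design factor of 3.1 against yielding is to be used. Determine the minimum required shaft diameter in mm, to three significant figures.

Allowable shear stress τ_allow = 126/3.1 = 40.65 MPa.
For a solid shaft τ = 16T/(πd³), so d³ = 16T/(π τ_allow) = 16×1430000/(π×40.65) = 179200 mm³.
d = (179200)^(1/3) = 56.38 mm.

d = 56.4 mm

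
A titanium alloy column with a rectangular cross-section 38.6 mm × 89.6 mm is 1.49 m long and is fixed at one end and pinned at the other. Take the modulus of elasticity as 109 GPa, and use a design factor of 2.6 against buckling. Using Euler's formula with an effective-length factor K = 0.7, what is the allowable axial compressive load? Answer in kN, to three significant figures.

P_allow = 163 kN

Buckling occurs about the weak axis: I_min = h·b³/12 = 89.6×38.6³/12 = 429400 mm⁴ (b = 38.6 mm is the smaller dimension).
Effective length L_e = KL = 0.7×1.49 m = 1043 mm.
Euler critical load P_cr = π²EI/L_e² = π²×109000×429400/1043² = 424700 N.
P_allow = P_cr/n = 424700/2.6 = 163300 N.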